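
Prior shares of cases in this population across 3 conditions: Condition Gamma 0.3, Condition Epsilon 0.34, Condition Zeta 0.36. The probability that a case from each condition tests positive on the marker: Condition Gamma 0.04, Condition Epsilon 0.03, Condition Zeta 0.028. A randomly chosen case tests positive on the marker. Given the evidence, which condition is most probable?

Condition Gamma

Prior × likelihood for each hypothesis:
  Condition Gamma: 0.3 × 0.04 = 0.012
  Condition Epsilon: 0.34 × 0.03 = 0.0102
  Condition Zeta: 0.36 × 0.028 = 0.01008
Normalizing constant = 0.03228.
Largest term belongs to Condition Gamma, so Condition Gamma is most probable.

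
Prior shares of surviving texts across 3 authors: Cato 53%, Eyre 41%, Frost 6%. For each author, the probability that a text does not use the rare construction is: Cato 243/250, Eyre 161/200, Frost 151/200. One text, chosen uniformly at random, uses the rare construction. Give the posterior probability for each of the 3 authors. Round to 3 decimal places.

Taking complements, P(rare-form | each) = Cato 0.028, Eyre 0.195, Frost 0.245.
Compute prior × likelihood for every hypothesis:
  Cato: 0.53 × 0.028 = 0.01484
  Eyre: 0.41 × 0.195 = 0.07995
  Frost: 0.06 × 0.245 = 0.0147
Normalizing constant = 0.10949.
P(Cato | rare-form) = 0.01484/0.10949 ≈ 0.136
P(Eyre | rare-form) = 0.07995/0.10949 ≈ 0.730
P(Frost | rare-form) = 0.0147/0.10949 ≈ 0.134

Cato 0.136, Eyre 0.730, Frost 0.134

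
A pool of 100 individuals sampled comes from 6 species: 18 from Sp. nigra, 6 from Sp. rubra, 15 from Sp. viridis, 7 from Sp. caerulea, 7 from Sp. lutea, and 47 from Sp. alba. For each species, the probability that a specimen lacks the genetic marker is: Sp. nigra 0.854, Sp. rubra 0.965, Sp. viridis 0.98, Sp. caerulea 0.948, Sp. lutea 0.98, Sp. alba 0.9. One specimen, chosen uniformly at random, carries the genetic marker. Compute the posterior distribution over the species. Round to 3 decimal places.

Taking complements, P(marker | each) = Sp. nigra 0.146, Sp. rubra 0.035, Sp. viridis 0.02, Sp. caerulea 0.052, Sp. lutea 0.02, Sp. alba 0.1.
Unnormalized posteriors (prior × likelihood):
  Sp. nigra: 0.18 × 0.146 = 0.02628
  Sp. rubra: 0.06 × 0.035 = 0.0021
  Sp. viridis: 0.15 × 0.02 = 0.003
  Sp. caerulea: 0.07 × 0.052 = 0.00364
  Sp. lutea: 0.07 × 0.02 = 0.0014
  Sp. alba: 0.47 × 0.1 = 0.047
Normalizing constant = 0.08342.
P(Sp. nigra | marker) = 0.02628/0.08342 ≈ 0.315
P(Sp. rubra | marker) = 0.0021/0.08342 ≈ 0.025
P(Sp. viridis | marker) = 0.003/0.08342 ≈ 0.036
P(Sp. caerulea | marker) = 0.00364/0.08342 ≈ 0.044
P(Sp. lutea | marker) = 0.0014/0.08342 ≈ 0.017
P(Sp. alba | marker) = 0.047/0.08342 ≈ 0.563

Sp. nigra 0.315, Sp. rubra 0.025, Sp. viridis 0.036, Sp. caerulea 0.044, Sp. lutea 0.017, Sp. alba 0.563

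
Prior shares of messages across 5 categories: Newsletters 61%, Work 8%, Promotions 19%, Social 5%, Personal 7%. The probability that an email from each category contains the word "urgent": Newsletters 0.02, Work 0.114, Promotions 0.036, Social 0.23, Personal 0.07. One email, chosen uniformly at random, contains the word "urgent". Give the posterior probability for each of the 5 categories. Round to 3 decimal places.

Newsletters 0.274, Work 0.205, Promotions 0.154, Social 0.258, Personal 0.110

Unnormalized posteriors (prior × likelihood):
  Newsletters: 0.61 × 0.02 = 0.0122
  Work: 0.08 × 0.114 = 0.00912
  Promotions: 0.19 × 0.036 = 0.00684
  Social: 0.05 × 0.23 = 0.0115
  Personal: 0.07 × 0.07 = 0.0049
Normalizing constant = 0.04456.
P(Newsletters | urgent-flag) = 0.0122/0.04456 ≈ 0.274
P(Work | urgent-flag) = 0.00912/0.04456 ≈ 0.205
P(Promotions | urgent-flag) = 0.00684/0.04456 ≈ 0.154
P(Social | urgent-flag) = 0.0115/0.04456 ≈ 0.258
P(Personal | urgent-flag) = 0.0049/0.04456 ≈ 0.110
(Check: 0.274+0.205+0.154+0.258+0.110 = 1.001.)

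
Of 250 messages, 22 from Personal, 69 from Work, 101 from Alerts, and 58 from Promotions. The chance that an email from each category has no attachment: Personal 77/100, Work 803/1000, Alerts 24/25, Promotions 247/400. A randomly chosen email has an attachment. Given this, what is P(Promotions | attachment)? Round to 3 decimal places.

0.494

Taking complements, P(attachment | each) = Personal 0.23, Work 0.197, Alerts 0.04, Promotions 0.3825.
Unnormalized posteriors (prior × likelihood):
  Personal: 0.088 × 0.23 = 0.02024
  Work: 0.276 × 0.197 = 0.054372
  Alerts: 0.404 × 0.04 = 0.01616
  Promotions: 0.232 × 0.3825 = 0.08874
Normalizing constant = 0.179512.
P(Promotions | evidence) = 0.08874 / 0.179512 ≈ 0.494.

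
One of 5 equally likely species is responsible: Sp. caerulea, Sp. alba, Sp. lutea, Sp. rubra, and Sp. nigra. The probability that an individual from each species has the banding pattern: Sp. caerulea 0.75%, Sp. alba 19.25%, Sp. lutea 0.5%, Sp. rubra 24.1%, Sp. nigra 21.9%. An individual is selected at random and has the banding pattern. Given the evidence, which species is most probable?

Sp. rubra

Since the prior is uniform, the posterior is proportional to the likelihood:
  Sp. caerulea: 0.0075
  Sp. alba: 0.1925
  Sp. lutea: 0.005
  Sp. rubra: 0.241
  Sp. nigra: 0.219
Normalizing constant = 0.665.
Largest term belongs to Sp. rubra, so Sp. rubra is most probable.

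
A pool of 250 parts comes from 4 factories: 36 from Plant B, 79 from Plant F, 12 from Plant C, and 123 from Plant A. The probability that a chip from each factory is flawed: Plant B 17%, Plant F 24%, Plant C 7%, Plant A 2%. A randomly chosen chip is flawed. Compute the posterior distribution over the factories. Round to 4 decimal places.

Prior × likelihood for each hypothesis:
  Plant B: 0.144 × 0.17 = 0.02448
  Plant F: 0.316 × 0.24 = 0.07584
  Plant C: 0.048 × 0.07 = 0.00336
  Plant A: 0.492 × 0.02 = 0.00984
Total = 0.11352.
P(Plant B | flawed) = 0.02448/0.11352 ≈ 0.2156
P(Plant F | flawed) = 0.07584/0.11352 ≈ 0.6681
P(Plant C | flawed) = 0.00336/0.11352 ≈ 0.0296
P(Plant A | flawed) = 0.00984/0.11352 ≈ 0.0867

Plant B 0.2156, Plant F 0.6681, Plant C 0.0296, Plant A 0.0867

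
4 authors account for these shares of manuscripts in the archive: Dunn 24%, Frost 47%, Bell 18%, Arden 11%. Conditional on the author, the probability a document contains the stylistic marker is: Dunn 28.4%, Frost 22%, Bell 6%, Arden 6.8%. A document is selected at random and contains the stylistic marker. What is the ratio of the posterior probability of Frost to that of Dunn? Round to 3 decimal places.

1.517

Prior × likelihood for each hypothesis:
  Dunn: 0.24 × 0.284 = 0.06816
  Frost: 0.47 × 0.22 = 0.1034
  Bell: 0.18 × 0.06 = 0.0108
  Arden: 0.11 × 0.068 = 0.00748
Total = 0.18984.
The ratio is 0.1034 / 0.06816 (the normalizer cancels) = 1.517.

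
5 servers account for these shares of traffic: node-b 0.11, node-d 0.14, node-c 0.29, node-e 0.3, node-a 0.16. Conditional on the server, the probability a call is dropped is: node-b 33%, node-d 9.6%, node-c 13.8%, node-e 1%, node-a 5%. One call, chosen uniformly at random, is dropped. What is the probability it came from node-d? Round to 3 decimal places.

0.133

By Bayes' rule, posterior ∝ prior × likelihood:
  node-b: 0.11 × 0.33 = 0.0363
  node-d: 0.14 × 0.096 = 0.01344
  node-c: 0.29 × 0.138 = 0.04002
  node-e: 0.3 × 0.01 = 0.003
  node-a: 0.16 × 0.05 = 0.008
Sum = 0.10076.
P(node-d | evidence) = 0.01344 / 0.10076 ≈ 0.133.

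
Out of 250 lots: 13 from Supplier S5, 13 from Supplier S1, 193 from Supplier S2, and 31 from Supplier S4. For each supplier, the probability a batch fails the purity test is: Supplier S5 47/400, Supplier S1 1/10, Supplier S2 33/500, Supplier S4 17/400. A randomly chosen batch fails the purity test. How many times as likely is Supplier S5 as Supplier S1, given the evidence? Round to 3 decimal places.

1.175

By Bayes' rule, posterior ∝ prior × likelihood:
  Supplier S5: 0.052 × 0.1175 = 0.00611
  Supplier S1: 0.052 × 0.1 = 0.0052
  Supplier S2: 0.772 × 0.066 = 0.050952
  Supplier S4: 0.124 × 0.0425 = 0.00527
Normalizing constant = 0.067532.
The ratio is 0.00611 / 0.0052 (the normalizer cancels) = 1.175.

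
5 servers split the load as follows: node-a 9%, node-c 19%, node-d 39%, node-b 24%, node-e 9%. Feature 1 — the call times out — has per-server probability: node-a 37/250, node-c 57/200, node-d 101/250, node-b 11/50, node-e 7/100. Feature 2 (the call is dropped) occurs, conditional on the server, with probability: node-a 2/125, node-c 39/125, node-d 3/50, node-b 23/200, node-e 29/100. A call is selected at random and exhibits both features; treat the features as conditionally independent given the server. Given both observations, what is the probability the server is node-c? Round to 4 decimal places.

Compute prior × likelihood for every hypothesis:
  node-a: 0.09 × 0.148 × 0.016 = 0.00021312
  node-c: 0.19 × 0.285 × 0.312 = 0.0168948
  node-d: 0.39 × 0.404 × 0.06 = 0.0094536
  node-b: 0.24 × 0.22 × 0.115 = 0.006072
  node-e: 0.09 × 0.07 × 0.29 = 0.001827
Normalizing constant = 0.03446052.
P(node-c | evidence) = 0.0168948 / 0.03446052 ≈ 0.4903.

0.4903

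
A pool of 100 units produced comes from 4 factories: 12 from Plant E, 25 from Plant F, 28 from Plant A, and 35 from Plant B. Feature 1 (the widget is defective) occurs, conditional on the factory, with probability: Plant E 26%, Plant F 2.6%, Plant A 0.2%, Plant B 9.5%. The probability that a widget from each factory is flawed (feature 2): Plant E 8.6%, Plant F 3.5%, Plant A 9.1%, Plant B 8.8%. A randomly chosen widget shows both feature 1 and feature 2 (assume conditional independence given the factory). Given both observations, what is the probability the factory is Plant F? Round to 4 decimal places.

Prior × likelihood for each hypothesis:
  Plant E: 0.12 × 0.26 × 0.086 = 0.0026832
  Plant F: 0.25 × 0.026 × 0.035 = 0.0002275
  Plant A: 0.28 × 0.002 × 0.091 = 0.00005096
  Plant B: 0.35 × 0.095 × 0.088 = 0.002926
Total = 0.00588766.
P(Plant F | evidence) = 0.0002275 / 0.00588766 ≈ 0.0386.

0.0386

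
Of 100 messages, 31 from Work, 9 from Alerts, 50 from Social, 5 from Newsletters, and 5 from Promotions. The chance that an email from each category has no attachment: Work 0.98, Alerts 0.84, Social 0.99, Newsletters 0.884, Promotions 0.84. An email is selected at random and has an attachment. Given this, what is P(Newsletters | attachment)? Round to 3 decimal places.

0.147

Taking complements, P(attachment | each) = Work 0.02, Alerts 0.16, Social 0.01, Newsletters 0.116, Promotions 0.16.
Compute prior × likelihood for every hypothesis:
  Work: 0.31 × 0.02 = 0.0062
  Alerts: 0.09 × 0.16 = 0.0144
  Social: 0.5 × 0.01 = 0.005
  Newsletters: 0.05 × 0.116 = 0.0058
  Promotions: 0.05 × 0.16 = 0.008
Total = 0.0394.
P(Newsletters | evidence) = 0.0058 / 0.0394 ≈ 0.147.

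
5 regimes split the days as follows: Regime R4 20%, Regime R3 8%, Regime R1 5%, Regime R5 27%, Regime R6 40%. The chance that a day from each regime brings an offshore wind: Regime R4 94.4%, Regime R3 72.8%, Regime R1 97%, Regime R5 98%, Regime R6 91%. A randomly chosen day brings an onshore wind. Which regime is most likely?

Taking complements, P(onshore | each) = Regime R4 0.056, Regime R3 0.272, Regime R1 0.03, Regime R5 0.02, Regime R6 0.09.
Compute prior × likelihood for every hypothesis:
  Regime R4: 0.2 × 0.056 = 0.0112
  Regime R3: 0.08 × 0.272 = 0.02176
  Regime R1: 0.05 × 0.03 = 0.0015
  Regime R5: 0.27 × 0.02 = 0.0054
  Regime R6: 0.4 × 0.09 = 0.036
Normalizing constant = 0.07586.
Largest term belongs to Regime R6, so Regime R6 is most probable.

Regime R6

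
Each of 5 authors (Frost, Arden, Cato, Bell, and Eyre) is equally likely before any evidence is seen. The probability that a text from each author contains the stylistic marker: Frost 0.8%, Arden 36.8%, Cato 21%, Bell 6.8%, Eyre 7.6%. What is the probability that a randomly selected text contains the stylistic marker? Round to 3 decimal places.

0.146

Since the prior is uniform, the posterior is proportional to the likelihood:
  Frost: 0.008
  Arden: 0.368
  Cato: 0.21
  Bell: 0.068
  Eyre: 0.076
P(marker) = (1/5) × (0.008 + 0.368 + 0.21 + 0.068 + 0.076) = 0.73/5 ≈ 0.146.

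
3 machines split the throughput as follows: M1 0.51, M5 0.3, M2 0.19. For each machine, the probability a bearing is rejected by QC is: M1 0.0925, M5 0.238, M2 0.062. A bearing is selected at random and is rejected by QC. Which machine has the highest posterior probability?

M5

Compute prior × likelihood for every hypothesis:
  M1: 0.51 × 0.0925 = 0.047175
  M5: 0.3 × 0.238 = 0.0714
  M2: 0.19 × 0.062 = 0.01178
Sum = 0.130355.
Largest term belongs to M5, so M5 is most probable.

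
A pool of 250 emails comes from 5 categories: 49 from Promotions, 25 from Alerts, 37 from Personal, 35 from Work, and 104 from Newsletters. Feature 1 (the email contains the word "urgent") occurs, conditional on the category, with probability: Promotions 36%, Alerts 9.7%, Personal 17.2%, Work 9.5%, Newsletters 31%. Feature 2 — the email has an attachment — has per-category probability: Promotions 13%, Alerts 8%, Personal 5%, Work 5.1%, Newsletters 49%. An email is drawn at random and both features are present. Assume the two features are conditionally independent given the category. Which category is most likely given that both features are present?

Newsletters

By Bayes' rule, posterior ∝ prior × likelihood:
  Promotions: 0.196 × 0.36 × 0.13 = 0.0091728
  Alerts: 0.1 × 0.097 × 0.08 = 0.000776
  Personal: 0.148 × 0.172 × 0.05 = 0.0012728
  Work: 0.14 × 0.095 × 0.051 = 0.0006783
  Newsletters: 0.416 × 0.31 × 0.49 = 0.0631904
Sum = 0.0750903.
Largest term belongs to Newsletters, so Newsletters is most probable.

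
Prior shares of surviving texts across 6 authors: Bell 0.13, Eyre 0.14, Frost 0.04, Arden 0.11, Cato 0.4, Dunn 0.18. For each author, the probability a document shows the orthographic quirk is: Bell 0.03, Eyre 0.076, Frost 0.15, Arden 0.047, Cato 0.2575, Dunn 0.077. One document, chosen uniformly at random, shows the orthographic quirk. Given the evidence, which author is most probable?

Unnormalized posteriors (prior × likelihood):
  Bell: 0.13 × 0.03 = 0.0039
  Eyre: 0.14 × 0.076 = 0.01064
  Frost: 0.04 × 0.15 = 0.006
  Arden: 0.11 × 0.047 = 0.00517
  Cato: 0.4 × 0.2575 = 0.103
  Dunn: 0.18 × 0.077 = 0.01386
Sum = 0.14257.
Largest term belongs to Cato, so Cato is most probable.

Cato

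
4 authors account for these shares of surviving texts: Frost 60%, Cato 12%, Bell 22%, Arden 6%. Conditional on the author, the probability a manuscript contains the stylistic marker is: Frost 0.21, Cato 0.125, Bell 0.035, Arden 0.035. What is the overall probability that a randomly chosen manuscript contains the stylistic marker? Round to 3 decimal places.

0.151

Compute prior × likelihood for every hypothesis:
  Frost: 0.6 × 0.21 = 0.126
  Cato: 0.12 × 0.125 = 0.015
  Bell: 0.22 × 0.035 = 0.0077
  Arden: 0.06 × 0.035 = 0.0021
P(marker) = 0.126 + 0.015 + 0.0077 + 0.0021 = 0.1508 → 0.151.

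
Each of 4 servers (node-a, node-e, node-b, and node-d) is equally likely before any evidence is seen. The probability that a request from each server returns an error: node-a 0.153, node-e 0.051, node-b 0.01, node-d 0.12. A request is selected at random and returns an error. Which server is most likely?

node-a

Since the prior is uniform, the posterior is proportional to the likelihood:
  node-a: 0.153
  node-e: 0.051
  node-b: 0.01
  node-d: 0.12
Total = 0.334.
Largest term belongs to node-a, so node-a is most probable.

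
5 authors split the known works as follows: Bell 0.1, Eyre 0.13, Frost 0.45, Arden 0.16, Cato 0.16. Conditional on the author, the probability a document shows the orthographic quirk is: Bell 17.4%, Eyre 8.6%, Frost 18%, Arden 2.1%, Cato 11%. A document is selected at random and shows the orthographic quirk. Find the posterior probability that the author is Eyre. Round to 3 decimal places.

0.086

Prior × likelihood for each hypothesis:
  Bell: 0.1 × 0.174 = 0.0174
  Eyre: 0.13 × 0.086 = 0.01118
  Frost: 0.45 × 0.18 = 0.081
  Arden: 0.16 × 0.021 = 0.00336
  Cato: 0.16 × 0.11 = 0.0176
Total = 0.13054.
P(Eyre | evidence) = 0.01118 / 0.13054 ≈ 0.086.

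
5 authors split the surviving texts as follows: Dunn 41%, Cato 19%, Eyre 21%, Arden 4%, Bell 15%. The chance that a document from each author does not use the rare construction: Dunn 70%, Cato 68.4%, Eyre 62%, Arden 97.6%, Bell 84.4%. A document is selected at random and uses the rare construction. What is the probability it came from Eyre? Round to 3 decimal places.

Taking complements, P(rare-form | each) = Dunn 0.3, Cato 0.316, Eyre 0.38, Arden 0.024, Bell 0.156.
Compute prior × likelihood for every hypothesis:
  Dunn: 0.41 × 0.3 = 0.123
  Cato: 0.19 × 0.316 = 0.06004
  Eyre: 0.21 × 0.38 = 0.0798
  Arden: 0.04 × 0.024 = 0.00096
  Bell: 0.15 × 0.156 = 0.0234
Sum = 0.2872.
P(Eyre | evidence) = 0.0798 / 0.2872 ≈ 0.278.

0.278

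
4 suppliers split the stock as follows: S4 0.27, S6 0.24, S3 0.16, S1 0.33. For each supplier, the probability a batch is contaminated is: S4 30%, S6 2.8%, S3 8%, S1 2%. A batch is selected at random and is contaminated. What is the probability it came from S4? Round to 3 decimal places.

Prior × likelihood for each hypothesis:
  S4: 0.27 × 0.3 = 0.081
  S6: 0.24 × 0.028 = 0.00672
  S3: 0.16 × 0.08 = 0.0128
  S1: 0.33 × 0.02 = 0.0066
Sum = 0.10712.
P(S4 | evidence) = 0.081 / 0.10712 ≈ 0.756.

0.756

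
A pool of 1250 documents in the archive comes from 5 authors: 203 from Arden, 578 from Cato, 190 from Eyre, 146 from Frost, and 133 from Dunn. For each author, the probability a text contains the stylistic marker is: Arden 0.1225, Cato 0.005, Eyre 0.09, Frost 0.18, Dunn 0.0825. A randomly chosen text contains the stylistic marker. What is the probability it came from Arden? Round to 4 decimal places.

0.3029

Prior × likelihood for each hypothesis:
  Arden: 0.1624 × 0.1225 = 0.019894
  Cato: 0.4624 × 0.005 = 0.002312
  Eyre: 0.152 × 0.09 = 0.01368
  Frost: 0.1168 × 0.18 = 0.021024
  Dunn: 0.1064 × 0.0825 = 0.008778
Total = 0.065688.
P(Arden | evidence) = 0.019894 / 0.065688 ≈ 0.3029.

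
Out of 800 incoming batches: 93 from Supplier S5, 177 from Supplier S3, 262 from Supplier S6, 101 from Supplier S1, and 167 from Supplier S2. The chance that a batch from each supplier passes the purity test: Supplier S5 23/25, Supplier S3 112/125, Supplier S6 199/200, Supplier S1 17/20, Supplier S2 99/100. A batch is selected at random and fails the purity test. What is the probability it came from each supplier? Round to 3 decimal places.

Supplier S5 0.169, Supplier S3 0.419, Supplier S6 0.030, Supplier S1 0.344, Supplier S2 0.038

Taking complements, P(off-spec | each) = Supplier S5 0.08, Supplier S3 0.104, Supplier S6 0.005, Supplier S1 0.15, Supplier S2 0.01.
By Bayes' rule, posterior ∝ prior × likelihood:
  Supplier S5: 0.11625 × 0.08 = 0.0093
  Supplier S3: 0.22125 × 0.104 = 0.02301
  Supplier S6: 0.3275 × 0.005 = 0.0016375
  Supplier S1: 0.12625 × 0.15 = 0.0189375
  Supplier S2: 0.20875 × 0.01 = 0.0020875
Sum = 0.0549725.
P(Supplier S5 | off-spec) = 0.0093/0.0549725 ≈ 0.169
P(Supplier S3 | off-spec) = 0.02301/0.0549725 ≈ 0.419
P(Supplier S6 | off-spec) = 0.0016375/0.0549725 ≈ 0.030
P(Supplier S1 | off-spec) = 0.0189375/0.0549725 ≈ 0.344
P(Supplier S2 | off-spec) = 0.0020875/0.0549725 ≈ 0.038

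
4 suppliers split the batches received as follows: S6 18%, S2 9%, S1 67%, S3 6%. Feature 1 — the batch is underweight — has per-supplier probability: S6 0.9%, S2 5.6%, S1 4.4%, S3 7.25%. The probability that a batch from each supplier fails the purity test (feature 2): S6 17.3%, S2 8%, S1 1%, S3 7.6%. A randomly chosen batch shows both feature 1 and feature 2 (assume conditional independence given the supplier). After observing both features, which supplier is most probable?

S2

Compute prior × likelihood for every hypothesis:
  S6: 0.18 × 0.009 × 0.173 = 0.00028026
  S2: 0.09 × 0.056 × 0.08 = 0.0004032
  S1: 0.67 × 0.044 × 0.01 = 0.0002948
  S3: 0.06 × 0.0725 × 0.076 = 0.0003306
Total = 0.00130886.
Largest term belongs to S2, so S2 is most probable.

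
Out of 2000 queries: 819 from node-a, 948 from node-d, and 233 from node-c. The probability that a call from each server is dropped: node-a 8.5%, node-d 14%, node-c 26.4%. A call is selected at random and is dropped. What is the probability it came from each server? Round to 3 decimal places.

Compute prior × likelihood for every hypothesis:
  node-a: 0.4095 × 0.085 = 0.0348075
  node-d: 0.474 × 0.14 = 0.06636
  node-c: 0.1165 × 0.264 = 0.030756
Sum = 0.1319235.
P(node-a | dropped) = 0.0348075/0.1319235 ≈ 0.264
P(node-d | dropped) = 0.06636/0.1319235 ≈ 0.503
P(node-c | dropped) = 0.030756/0.1319235 ≈ 0.233

node-a 0.264, node-d 0.503, node-c 0.233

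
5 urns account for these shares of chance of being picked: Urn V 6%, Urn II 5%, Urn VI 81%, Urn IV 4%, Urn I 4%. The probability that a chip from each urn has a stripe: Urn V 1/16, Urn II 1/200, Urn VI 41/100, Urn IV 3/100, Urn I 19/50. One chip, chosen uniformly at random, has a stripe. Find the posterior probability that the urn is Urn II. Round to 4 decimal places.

By Bayes' rule, posterior ∝ prior × likelihood:
  Urn V: 0.06 × 0.0625 = 0.00375
  Urn II: 0.05 × 0.005 = 0.00025
  Urn VI: 0.81 × 0.41 = 0.3321
  Urn IV: 0.04 × 0.03 = 0.0012
  Urn I: 0.04 × 0.38 = 0.0152
Total = 0.3525.
P(Urn II | evidence) = 0.00025 / 0.3525 ≈ 0.0007.

0.0007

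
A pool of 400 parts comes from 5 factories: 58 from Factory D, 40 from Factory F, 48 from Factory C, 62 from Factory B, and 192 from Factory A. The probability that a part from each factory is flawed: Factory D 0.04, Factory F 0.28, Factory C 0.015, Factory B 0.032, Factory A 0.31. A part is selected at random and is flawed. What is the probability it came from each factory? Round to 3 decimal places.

By Bayes' rule, posterior ∝ prior × likelihood:
  Factory D: 0.145 × 0.04 = 0.0058
  Factory F: 0.1 × 0.28 = 0.028
  Factory C: 0.12 × 0.015 = 0.0018
  Factory B: 0.155 × 0.032 = 0.00496
  Factory A: 0.48 × 0.31 = 0.1488
Total = 0.18936.
P(Factory D | flawed) = 0.0058/0.18936 ≈ 0.031
P(Factory F | flawed) = 0.028/0.18936 ≈ 0.148
P(Factory C | flawed) = 0.0018/0.18936 ≈ 0.010
P(Factory B | flawed) = 0.00496/0.18936 ≈ 0.026
P(Factory A | flawed) = 0.1488/0.18936 ≈ 0.786

Factory D 0.031, Factory F 0.148, Factory C 0.010, Factory B 0.026, Factory A 0.786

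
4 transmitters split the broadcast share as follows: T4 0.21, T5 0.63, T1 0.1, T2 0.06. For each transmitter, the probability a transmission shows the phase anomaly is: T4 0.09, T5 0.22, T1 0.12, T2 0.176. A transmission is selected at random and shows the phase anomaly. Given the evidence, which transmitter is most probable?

Compute prior × likelihood for every hypothesis:
  T4: 0.21 × 0.09 = 0.0189
  T5: 0.63 × 0.22 = 0.1386
  T1: 0.1 × 0.12 = 0.012
  T2: 0.06 × 0.176 = 0.01056
Sum = 0.18006.
Largest term belongs to T5, so T5 is most probable.

T5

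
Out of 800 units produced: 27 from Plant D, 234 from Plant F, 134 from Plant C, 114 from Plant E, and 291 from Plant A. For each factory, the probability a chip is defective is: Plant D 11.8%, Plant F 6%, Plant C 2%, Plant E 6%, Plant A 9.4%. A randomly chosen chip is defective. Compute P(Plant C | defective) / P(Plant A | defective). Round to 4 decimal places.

0.0980

Unnormalized posteriors (prior × likelihood):
  Plant D: 0.03375 × 0.118 = 0.0039825
  Plant F: 0.2925 × 0.06 = 0.01755
  Plant C: 0.1675 × 0.02 = 0.00335
  Plant E: 0.1425 × 0.06 = 0.00855
  Plant A: 0.36375 × 0.094 = 0.0341925
Total = 0.067625.
The ratio is 0.00335 / 0.0341925 (the normalizer cancels) = 0.0980.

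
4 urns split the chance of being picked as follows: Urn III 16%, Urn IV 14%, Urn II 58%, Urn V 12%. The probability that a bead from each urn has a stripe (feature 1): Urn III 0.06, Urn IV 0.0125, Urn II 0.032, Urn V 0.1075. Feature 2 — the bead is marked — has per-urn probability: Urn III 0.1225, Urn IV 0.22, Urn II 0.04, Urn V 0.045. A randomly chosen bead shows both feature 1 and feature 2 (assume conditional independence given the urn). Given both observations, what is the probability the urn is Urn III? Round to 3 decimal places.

0.408

Unnormalized posteriors (prior × likelihood):
  Urn III: 0.16 × 0.06 × 0.1225 = 0.001176
  Urn IV: 0.14 × 0.0125 × 0.22 = 0.000385
  Urn II: 0.58 × 0.032 × 0.04 = 0.0007424
  Urn V: 0.12 × 0.1075 × 0.045 = 0.0005805
Normalizing constant = 0.0028839.
P(Urn III | evidence) = 0.001176 / 0.0028839 ≈ 0.408.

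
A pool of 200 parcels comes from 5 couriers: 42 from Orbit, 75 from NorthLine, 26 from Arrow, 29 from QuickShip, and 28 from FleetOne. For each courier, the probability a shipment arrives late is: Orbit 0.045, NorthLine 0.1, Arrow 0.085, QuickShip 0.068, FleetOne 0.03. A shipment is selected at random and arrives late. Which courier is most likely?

NorthLine

Unnormalized posteriors (prior × likelihood):
  Orbit: 0.21 × 0.045 = 0.00945
  NorthLine: 0.375 × 0.1 = 0.0375
  Arrow: 0.13 × 0.085 = 0.01105
  QuickShip: 0.145 × 0.068 = 0.00986
  FleetOne: 0.14 × 0.03 = 0.0042
Sum = 0.07206.
Largest term belongs to NorthLine, so NorthLine is most probable.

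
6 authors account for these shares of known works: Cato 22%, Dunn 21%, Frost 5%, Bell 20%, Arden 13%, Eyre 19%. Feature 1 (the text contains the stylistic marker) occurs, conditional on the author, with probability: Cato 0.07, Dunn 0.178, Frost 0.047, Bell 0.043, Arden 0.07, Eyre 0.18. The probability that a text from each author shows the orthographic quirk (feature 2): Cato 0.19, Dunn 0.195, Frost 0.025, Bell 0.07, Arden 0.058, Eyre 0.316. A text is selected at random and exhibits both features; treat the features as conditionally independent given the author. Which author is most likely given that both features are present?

Prior × likelihood for each hypothesis:
  Cato: 0.22 × 0.07 × 0.19 = 0.002926
  Dunn: 0.21 × 0.178 × 0.195 = 0.0072891
  Frost: 0.05 × 0.047 × 0.025 = 0.00005875
  Bell: 0.2 × 0.043 × 0.07 = 0.000602
  Arden: 0.13 × 0.07 × 0.058 = 0.0005278
  Eyre: 0.19 × 0.18 × 0.316 = 0.0108072
Total = 0.02221085.
Largest term belongs to Eyre, so Eyre is most probable.

Eyre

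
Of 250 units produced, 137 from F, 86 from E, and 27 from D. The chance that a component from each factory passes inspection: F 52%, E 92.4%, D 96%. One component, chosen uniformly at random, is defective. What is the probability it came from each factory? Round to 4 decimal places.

F 0.8962, E 0.0891, D 0.0147

Taking complements, P(defective | each) = F 0.48, E 0.076, D 0.04.
Compute prior × likelihood for every hypothesis:
  F: 0.548 × 0.48 = 0.26304
  E: 0.344 × 0.076 = 0.026144
  D: 0.108 × 0.04 = 0.00432
Normalizing constant = 0.293504.
P(F | defective) = 0.26304/0.293504 ≈ 0.8962
P(E | defective) = 0.026144/0.293504 ≈ 0.0891
P(D | defective) = 0.00432/0.293504 ≈ 0.0147
(Check: 0.8962+0.0891+0.0147 = 1.0000.)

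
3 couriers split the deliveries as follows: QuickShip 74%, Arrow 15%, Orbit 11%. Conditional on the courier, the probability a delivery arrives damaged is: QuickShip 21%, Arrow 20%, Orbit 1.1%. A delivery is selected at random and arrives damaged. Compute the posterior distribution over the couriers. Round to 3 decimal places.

Prior × likelihood for each hypothesis:
  QuickShip: 0.74 × 0.21 = 0.1554
  Arrow: 0.15 × 0.2 = 0.03
  Orbit: 0.11 × 0.011 = 0.00121
Normalizing constant = 0.18661.
P(QuickShip | damaged) = 0.1554/0.18661 ≈ 0.833
P(Arrow | damaged) = 0.03/0.18661 ≈ 0.161
P(Orbit | damaged) = 0.00121/0.18661 ≈ 0.006

QuickShip 0.833, Arrow 0.161, Orbit 0.006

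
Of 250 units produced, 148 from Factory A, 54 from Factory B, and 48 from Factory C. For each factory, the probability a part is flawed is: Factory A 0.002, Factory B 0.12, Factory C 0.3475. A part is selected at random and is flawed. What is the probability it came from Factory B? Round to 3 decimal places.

0.276

Unnormalized posteriors (prior × likelihood):
  Factory A: 0.592 × 0.002 = 0.001184
  Factory B: 0.216 × 0.12 = 0.02592
  Factory C: 0.192 × 0.3475 = 0.06672
Normalizing constant = 0.093824.
P(Factory B | evidence) = 0.02592 / 0.093824 ≈ 0.276.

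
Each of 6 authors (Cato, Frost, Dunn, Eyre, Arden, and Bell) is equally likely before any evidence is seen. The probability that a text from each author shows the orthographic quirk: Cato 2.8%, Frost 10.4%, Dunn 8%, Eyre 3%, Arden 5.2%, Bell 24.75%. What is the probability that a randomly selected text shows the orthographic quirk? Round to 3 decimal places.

0.090

With a uniform prior (1/6 each), posterior ∝ likelihood:
  Cato: 0.028
  Frost: 0.104
  Dunn: 0.08
  Eyre: 0.03
  Arden: 0.052
  Bell: 0.2475
P(quirk) = (1/6) × (0.028 + 0.104 + 0.08 + 0.03 + 0.052 + 0.2475) = 0.5415/6 ≈ 0.090.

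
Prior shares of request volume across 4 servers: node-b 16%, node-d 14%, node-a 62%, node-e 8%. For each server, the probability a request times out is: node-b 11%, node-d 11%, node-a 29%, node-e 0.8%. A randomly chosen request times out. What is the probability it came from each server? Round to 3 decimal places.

node-b 0.082, node-d 0.072, node-a 0.842, node-e 0.003

Unnormalized posteriors (prior × likelihood):
  node-b: 0.16 × 0.11 = 0.0176
  node-d: 0.14 × 0.11 = 0.0154
  node-a: 0.62 × 0.29 = 0.1798
  node-e: 0.08 × 0.008 = 0.00064
Sum = 0.21344.
P(node-b | timeout) = 0.0176/0.21344 ≈ 0.082
P(node-d | timeout) = 0.0154/0.21344 ≈ 0.072
P(node-a | timeout) = 0.1798/0.21344 ≈ 0.842
P(node-e | timeout) = 0.00064/0.21344 ≈ 0.003
(Check: 0.082+0.072+0.842+0.003 = 0.999.)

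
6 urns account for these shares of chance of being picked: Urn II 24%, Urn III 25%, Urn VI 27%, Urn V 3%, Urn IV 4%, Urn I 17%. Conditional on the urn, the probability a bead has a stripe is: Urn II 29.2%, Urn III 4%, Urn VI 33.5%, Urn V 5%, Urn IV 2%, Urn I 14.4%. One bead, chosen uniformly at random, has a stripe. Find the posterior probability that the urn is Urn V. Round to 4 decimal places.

Prior × likelihood for each hypothesis:
  Urn II: 0.24 × 0.292 = 0.07008
  Urn III: 0.25 × 0.04 = 0.01
  Urn VI: 0.27 × 0.335 = 0.09045
  Urn V: 0.03 × 0.05 = 0.0015
  Urn IV: 0.04 × 0.02 = 0.0008
  Urn I: 0.17 × 0.144 = 0.02448
Total = 0.19731.
P(Urn V | evidence) = 0.0015 / 0.19731 ≈ 0.0076.

0.0076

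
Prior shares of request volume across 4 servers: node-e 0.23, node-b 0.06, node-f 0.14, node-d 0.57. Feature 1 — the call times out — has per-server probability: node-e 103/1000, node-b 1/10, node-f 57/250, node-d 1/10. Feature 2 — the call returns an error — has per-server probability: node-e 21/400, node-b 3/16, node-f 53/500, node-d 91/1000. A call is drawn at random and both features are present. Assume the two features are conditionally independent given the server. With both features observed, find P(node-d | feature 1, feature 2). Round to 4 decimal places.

0.4742

Compute prior × likelihood for every hypothesis:
  node-e: 0.23 × 0.103 × 0.0525 = 0.001243725
  node-b: 0.06 × 0.1 × 0.1875 = 0.001125
  node-f: 0.14 × 0.228 × 0.106 = 0.00338352
  node-d: 0.57 × 0.1 × 0.091 = 0.005187
Total = 0.010939245.
P(node-d | evidence) = 0.005187 / 0.010939245 ≈ 0.4742.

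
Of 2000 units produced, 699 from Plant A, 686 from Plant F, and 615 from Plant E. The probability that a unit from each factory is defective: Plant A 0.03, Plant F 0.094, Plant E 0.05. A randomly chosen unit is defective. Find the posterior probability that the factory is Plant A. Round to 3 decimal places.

Unnormalized posteriors (prior × likelihood):
  Plant A: 0.3495 × 0.03 = 0.010485
  Plant F: 0.343 × 0.094 = 0.032242
  Plant E: 0.3075 × 0.05 = 0.015375
Total = 0.058102.
P(Plant A | evidence) = 0.010485 / 0.058102 ≈ 0.180.

0.180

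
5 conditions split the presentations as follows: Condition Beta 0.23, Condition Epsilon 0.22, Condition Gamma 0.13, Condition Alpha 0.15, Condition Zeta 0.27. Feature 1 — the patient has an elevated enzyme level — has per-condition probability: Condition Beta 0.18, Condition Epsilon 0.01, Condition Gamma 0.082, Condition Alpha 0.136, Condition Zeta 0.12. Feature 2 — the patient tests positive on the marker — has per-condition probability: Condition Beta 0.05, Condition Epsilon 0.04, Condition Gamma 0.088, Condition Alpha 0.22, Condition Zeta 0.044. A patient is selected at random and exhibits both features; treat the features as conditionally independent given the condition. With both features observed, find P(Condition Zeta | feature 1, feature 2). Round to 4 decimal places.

0.1582

Compute prior × likelihood for every hypothesis:
  Condition Beta: 0.23 × 0.18 × 0.05 = 0.00207
  Condition Epsilon: 0.22 × 0.01 × 0.04 = 0.000088
  Condition Gamma: 0.13 × 0.082 × 0.088 = 0.00093808
  Condition Alpha: 0.15 × 0.136 × 0.22 = 0.004488
  Condition Zeta: 0.27 × 0.12 × 0.044 = 0.0014256
Normalizing constant = 0.00900968.
P(Condition Zeta | evidence) = 0.0014256 / 0.00900968 ≈ 0.1582.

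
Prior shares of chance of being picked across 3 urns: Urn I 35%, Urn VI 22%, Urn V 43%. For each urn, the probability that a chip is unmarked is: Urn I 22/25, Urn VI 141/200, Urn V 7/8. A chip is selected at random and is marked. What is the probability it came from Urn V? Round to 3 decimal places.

0.335

Taking complements, P(marked | each) = Urn I 0.12, Urn VI 0.295, Urn V 0.125.
Unnormalized posteriors (prior × likelihood):
  Urn I: 0.35 × 0.12 = 0.042
  Urn VI: 0.22 × 0.295 = 0.0649
  Urn V: 0.43 × 0.125 = 0.05375
Total = 0.16065.
P(Urn V | evidence) = 0.05375 / 0.16065 ≈ 0.335.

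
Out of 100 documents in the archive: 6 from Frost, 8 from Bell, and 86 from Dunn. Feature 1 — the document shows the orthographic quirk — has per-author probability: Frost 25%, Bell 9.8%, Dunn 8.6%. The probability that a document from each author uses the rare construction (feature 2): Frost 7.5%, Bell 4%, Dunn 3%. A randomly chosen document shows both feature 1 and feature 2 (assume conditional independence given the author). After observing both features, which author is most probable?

Dunn

By Bayes' rule, posterior ∝ prior × likelihood:
  Frost: 0.06 × 0.25 × 0.075 = 0.001125
  Bell: 0.08 × 0.098 × 0.04 = 0.0003136
  Dunn: 0.86 × 0.086 × 0.03 = 0.0022188
Total = 0.0036574.
Largest term belongs to Dunn, so Dunn is most probable.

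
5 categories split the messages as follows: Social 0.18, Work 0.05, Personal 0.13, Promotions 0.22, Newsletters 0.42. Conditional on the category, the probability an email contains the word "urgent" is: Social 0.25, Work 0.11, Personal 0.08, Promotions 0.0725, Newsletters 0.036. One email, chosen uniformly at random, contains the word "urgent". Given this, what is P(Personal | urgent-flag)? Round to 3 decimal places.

0.113

Compute prior × likelihood for every hypothesis:
  Social: 0.18 × 0.25 = 0.045
  Work: 0.05 × 0.11 = 0.0055
  Personal: 0.13 × 0.08 = 0.0104
  Promotions: 0.22 × 0.0725 = 0.01595
  Newsletters: 0.42 × 0.036 = 0.01512
Total = 0.09197.
P(Personal | evidence) = 0.0104 / 0.09197 ≈ 0.113.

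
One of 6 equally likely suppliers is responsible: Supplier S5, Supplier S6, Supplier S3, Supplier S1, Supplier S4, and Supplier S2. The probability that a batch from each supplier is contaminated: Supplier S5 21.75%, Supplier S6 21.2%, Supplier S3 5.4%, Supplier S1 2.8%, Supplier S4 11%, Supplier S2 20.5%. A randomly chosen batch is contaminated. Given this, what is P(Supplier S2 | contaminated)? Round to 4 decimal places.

With a uniform prior (1/6 each), posterior ∝ likelihood:
  Supplier S5: 0.2175
  Supplier S6: 0.212
  Supplier S3: 0.054
  Supplier S1: 0.028
  Supplier S4: 0.11
  Supplier S2: 0.205
Total = 0.8265.
P(Supplier S2 | evidence) = 0.205 / 0.8265 ≈ 0.2480.

0.2480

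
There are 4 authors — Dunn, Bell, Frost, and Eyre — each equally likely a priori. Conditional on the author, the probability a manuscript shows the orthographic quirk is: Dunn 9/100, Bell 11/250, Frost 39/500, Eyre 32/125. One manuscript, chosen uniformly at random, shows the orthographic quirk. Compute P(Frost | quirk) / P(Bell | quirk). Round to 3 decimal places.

Since the prior is uniform, the posterior is proportional to the likelihood:
  Dunn: 0.09
  Bell: 0.044
  Frost: 0.078
  Eyre: 0.256
Normalizing constant = 0.468.
The ratio is 0.078 / 0.044 (the normalizer cancels) = 1.773.

1.773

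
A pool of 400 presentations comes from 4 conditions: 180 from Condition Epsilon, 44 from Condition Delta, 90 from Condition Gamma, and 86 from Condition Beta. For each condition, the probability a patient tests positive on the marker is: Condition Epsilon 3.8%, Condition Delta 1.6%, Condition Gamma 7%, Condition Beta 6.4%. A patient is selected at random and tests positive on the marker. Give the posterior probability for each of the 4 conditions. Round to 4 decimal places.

Condition Epsilon 0.3535, Condition Delta 0.0364, Condition Gamma 0.3256, Condition Beta 0.2845

Unnormalized posteriors (prior × likelihood):
  Condition Epsilon: 0.45 × 0.038 = 0.0171
  Condition Delta: 0.11 × 0.016 = 0.00176
  Condition Gamma: 0.225 × 0.07 = 0.01575
  Condition Beta: 0.215 × 0.064 = 0.01376
Sum = 0.04837.
P(Condition Epsilon | marker-positive) = 0.0171/0.04837 ≈ 0.3535
P(Condition Delta | marker-positive) = 0.00176/0.04837 ≈ 0.0364
P(Condition Gamma | marker-positive) = 0.01575/0.04837 ≈ 0.3256
P(Condition Beta | marker-positive) = 0.01376/0.04837 ≈ 0.2845
(Check: 0.3535+0.0364+0.3256+0.2845 = 1.0000.)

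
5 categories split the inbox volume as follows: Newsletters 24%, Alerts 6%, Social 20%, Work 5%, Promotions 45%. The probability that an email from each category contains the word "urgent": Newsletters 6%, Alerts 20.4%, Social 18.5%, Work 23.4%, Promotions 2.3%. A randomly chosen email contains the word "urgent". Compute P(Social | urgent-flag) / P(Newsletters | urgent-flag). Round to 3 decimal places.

Unnormalized posteriors (prior × likelihood):
  Newsletters: 0.24 × 0.06 = 0.0144
  Alerts: 0.06 × 0.204 = 0.01224
  Social: 0.2 × 0.185 = 0.037
  Work: 0.05 × 0.234 = 0.0117
  Promotions: 0.45 × 0.023 = 0.01035
Normalizing constant = 0.08569.
The ratio is 0.037 / 0.0144 (the normalizer cancels) = 2.569.

2.569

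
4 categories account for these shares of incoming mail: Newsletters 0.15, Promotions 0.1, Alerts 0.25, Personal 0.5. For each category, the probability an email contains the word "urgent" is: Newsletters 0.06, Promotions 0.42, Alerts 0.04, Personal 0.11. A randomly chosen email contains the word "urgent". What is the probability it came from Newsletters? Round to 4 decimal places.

0.0776

By Bayes' rule, posterior ∝ prior × likelihood:
  Newsletters: 0.15 × 0.06 = 0.009
  Promotions: 0.1 × 0.42 = 0.042
  Alerts: 0.25 × 0.04 = 0.01
  Personal: 0.5 × 0.11 = 0.055
Normalizing constant = 0.116.
P(Newsletters | evidence) = 0.009 / 0.116 ≈ 0.0776.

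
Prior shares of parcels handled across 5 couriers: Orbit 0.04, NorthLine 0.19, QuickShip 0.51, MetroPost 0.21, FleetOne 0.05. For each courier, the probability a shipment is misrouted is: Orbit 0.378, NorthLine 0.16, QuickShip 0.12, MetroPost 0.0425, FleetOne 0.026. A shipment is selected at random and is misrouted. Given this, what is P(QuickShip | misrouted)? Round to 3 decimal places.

0.523

Prior × likelihood for each hypothesis:
  Orbit: 0.04 × 0.378 = 0.01512
  NorthLine: 0.19 × 0.16 = 0.0304
  QuickShip: 0.51 × 0.12 = 0.0612
  MetroPost: 0.21 × 0.0425 = 0.008925
  FleetOne: 0.05 × 0.026 = 0.0013
Normalizing constant = 0.116945.
P(QuickShip | evidence) = 0.0612 / 0.116945 ≈ 0.523.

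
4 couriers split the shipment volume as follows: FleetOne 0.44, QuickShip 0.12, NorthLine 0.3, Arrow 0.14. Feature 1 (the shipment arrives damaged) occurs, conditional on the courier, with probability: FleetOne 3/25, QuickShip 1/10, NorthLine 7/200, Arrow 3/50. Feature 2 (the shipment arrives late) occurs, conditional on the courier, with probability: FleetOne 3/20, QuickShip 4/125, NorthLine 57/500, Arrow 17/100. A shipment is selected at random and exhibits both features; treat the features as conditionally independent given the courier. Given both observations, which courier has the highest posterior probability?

FleetOne

Prior × likelihood for each hypothesis:
  FleetOne: 0.44 × 0.12 × 0.15 = 0.00792
  QuickShip: 0.12 × 0.1 × 0.032 = 0.000384
  NorthLine: 0.3 × 0.035 × 0.114 = 0.001197
  Arrow: 0.14 × 0.06 × 0.17 = 0.001428
Total = 0.010929.
Largest term belongs to FleetOne, so FleetOne is most probable.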